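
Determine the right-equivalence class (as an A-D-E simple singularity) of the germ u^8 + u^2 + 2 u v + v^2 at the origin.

A_7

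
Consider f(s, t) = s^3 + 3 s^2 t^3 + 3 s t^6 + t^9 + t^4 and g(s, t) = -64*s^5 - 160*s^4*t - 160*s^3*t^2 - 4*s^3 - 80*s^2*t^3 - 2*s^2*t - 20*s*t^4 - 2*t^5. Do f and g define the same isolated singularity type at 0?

No.

The Hessian of f at 0 has rank 0. Corank 2; j^3 = s^3 is a perfect cube, so E-series; the 4-jet and mu = 6 give E_6. The Hessian of g at 0 has rank 0. Corank 2; j^3 = -2*s^2*(2*s + t) has shape L^2 M (L != M), so D-series; mu = 6 gives D_6. f is E_6 but g is D_6, hence not right-equivalent.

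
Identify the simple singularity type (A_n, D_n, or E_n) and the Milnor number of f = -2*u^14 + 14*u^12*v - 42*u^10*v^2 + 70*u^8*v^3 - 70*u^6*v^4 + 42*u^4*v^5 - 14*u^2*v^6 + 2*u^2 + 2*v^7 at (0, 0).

Type A_6, Milnor number mu = 6.

The Hessian of f at 0 is [[4, 0], [0, 0]] with rank 1, so corank 1. A Groebner basis of the Jacobian ideal J(f) in C{u,v} is {v^6, u}; counting standard monomials gives mu = 6. Corank 1: A-series; mu = 6 gives A_6.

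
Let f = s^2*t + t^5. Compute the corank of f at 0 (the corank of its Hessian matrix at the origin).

Hessian at 0 has rank 0.

2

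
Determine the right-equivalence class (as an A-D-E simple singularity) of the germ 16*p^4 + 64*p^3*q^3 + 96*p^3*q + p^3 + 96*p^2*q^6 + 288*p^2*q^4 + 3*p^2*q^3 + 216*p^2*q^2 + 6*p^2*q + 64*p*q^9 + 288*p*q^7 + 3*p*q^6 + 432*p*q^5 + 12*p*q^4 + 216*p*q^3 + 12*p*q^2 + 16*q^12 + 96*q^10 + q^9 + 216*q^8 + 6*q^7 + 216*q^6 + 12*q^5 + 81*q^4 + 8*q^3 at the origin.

E_{6}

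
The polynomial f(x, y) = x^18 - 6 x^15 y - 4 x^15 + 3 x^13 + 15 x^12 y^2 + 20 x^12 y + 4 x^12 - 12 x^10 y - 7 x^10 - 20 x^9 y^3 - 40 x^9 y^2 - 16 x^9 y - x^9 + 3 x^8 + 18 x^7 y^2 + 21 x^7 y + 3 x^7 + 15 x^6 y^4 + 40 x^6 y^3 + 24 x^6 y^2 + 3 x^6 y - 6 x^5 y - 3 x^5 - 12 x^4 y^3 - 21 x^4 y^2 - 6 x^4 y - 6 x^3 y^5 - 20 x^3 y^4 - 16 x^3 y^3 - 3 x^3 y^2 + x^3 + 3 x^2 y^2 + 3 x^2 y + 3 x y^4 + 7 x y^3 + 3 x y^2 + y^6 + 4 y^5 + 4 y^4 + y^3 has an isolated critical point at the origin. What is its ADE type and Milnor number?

Type E_{7}, Milnor number mu = 7.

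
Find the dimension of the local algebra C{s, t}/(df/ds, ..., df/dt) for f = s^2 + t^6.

The Hessian of f at 0 has rank 1. Corank 1: A-series; mu = 5 gives A_5.

5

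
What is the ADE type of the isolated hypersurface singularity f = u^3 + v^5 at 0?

The Hessian of f at 0 has rank 0. Corank 2; j^3 = u^3 is a perfect cube, so E-series; the 5-jet and mu = 8 give E_8.

E_8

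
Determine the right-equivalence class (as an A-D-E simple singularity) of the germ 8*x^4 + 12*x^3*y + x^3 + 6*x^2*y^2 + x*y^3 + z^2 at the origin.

E_{7}

The Hessian of f at 0 is [[0, 0, 0], [0, 0, 0], [0, 0, 2]] with rank 1, so corank 2. A Groebner basis of the Jacobian ideal J(f) in C{x,y,z} is {3*x^2/4 + y^4 + y^3/4, x^3, x^2*y - x^2/4 - y^3/12, x^2 + x*y^2 + y^3/3, z}; counting standard monomials gives mu = 7. Corank 2; j^3 = x^3 is a perfect cube, so E-series; the 4-jet and mu = 7 give E_7.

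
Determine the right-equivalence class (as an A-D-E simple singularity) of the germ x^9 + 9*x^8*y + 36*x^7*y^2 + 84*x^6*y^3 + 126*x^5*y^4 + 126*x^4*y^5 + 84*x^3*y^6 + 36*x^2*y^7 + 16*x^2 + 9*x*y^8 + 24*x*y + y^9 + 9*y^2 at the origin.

A8

The Hessian of f at 0 is [[32, 24], [24, 18]] with rank 1, so corank 1. A Groebner basis of the Jacobian ideal J(f) in C{x,y} is {y^8, x + 3*y/4}; counting standard monomials gives mu = 8. Corank 1: A-series; mu = 8 gives A_8.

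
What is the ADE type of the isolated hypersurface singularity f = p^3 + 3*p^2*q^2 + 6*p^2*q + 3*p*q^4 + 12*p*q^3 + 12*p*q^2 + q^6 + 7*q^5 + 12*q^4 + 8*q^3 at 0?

E_{8}

The Hessian of f at 0 has rank 0. Corank 2; j^3 = (p + 2*q)^3 is a perfect cube, so E-series; the 5-jet and mu = 8 give E_8.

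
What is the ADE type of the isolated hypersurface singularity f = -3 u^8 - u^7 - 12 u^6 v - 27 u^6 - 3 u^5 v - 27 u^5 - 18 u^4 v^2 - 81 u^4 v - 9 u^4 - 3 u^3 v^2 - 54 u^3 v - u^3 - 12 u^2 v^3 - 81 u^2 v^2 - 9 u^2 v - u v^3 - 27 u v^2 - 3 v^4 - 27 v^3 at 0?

The Hessian of f at 0 has rank 0. Corank 2; j^3 = -(u + 3*v)^3 is a perfect cube, so E-series; the 4-jet and mu = 7 give E_7.

E_{7}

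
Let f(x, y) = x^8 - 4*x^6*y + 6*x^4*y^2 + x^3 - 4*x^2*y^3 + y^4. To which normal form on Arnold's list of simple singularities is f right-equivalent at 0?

E6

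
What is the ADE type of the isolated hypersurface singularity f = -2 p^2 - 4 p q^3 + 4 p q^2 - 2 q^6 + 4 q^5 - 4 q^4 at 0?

A_3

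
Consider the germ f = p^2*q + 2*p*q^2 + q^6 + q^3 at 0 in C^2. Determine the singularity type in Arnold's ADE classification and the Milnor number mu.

The Hessian of f at 0 has rank 0. Corank 2; j^3 = q*(p + q)^2 has shape L^2 M (L != M), so D-series; mu = 7 gives D_7.

Type D_{7}, Milnor number mu = 7.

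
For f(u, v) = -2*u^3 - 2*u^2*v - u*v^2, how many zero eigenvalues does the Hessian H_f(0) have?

2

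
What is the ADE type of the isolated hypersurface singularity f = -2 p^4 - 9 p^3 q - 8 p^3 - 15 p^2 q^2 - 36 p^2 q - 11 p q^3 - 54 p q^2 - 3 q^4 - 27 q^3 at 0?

E7

The Hessian of f at 0 has rank 0. Corank 2; j^3 = -(2*p + 3*q)^3 is a perfect cube, so E-series; the 4-jet and mu = 7 give E_7.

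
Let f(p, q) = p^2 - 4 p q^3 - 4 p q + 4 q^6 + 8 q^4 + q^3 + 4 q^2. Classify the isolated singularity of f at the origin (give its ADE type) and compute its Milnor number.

Type A_{2}, Milnor number mu = 2.

The Hessian of f at 0 has rank 1. Corank 1: A-series; mu = 2 gives A_2.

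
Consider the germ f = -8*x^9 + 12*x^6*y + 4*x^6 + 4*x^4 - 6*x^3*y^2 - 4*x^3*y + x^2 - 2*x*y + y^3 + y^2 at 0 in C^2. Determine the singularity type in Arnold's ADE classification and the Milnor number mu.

Type A_{2}, Milnor number mu = 2.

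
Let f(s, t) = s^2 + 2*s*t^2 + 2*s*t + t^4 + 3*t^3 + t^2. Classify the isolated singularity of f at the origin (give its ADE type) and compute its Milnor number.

The Hessian of f at 0 is [[2, 2], [2, 2]] with rank 1, so corank 1. A Groebner basis of the Jacobian ideal J(f) in C{s,t} is {t^2, s + t}; counting standard monomials gives mu = 2. Corank 1: A-series; mu = 2 gives A_2.

Type A_2, Milnor number mu = 2.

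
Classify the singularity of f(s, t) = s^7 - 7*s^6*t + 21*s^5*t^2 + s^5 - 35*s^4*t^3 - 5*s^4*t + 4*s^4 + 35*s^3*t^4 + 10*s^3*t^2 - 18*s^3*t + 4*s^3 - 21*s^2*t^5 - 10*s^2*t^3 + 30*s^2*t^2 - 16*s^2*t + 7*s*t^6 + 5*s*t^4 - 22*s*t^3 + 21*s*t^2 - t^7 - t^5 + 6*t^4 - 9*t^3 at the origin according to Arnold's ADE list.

D8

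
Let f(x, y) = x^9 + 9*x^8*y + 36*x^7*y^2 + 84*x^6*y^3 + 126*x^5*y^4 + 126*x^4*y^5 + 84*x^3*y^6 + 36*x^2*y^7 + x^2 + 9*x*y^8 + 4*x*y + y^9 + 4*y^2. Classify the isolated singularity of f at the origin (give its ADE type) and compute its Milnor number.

The Hessian of f at 0 is [[2, 4], [4, 8]] with rank 1, so corank 1. A Groebner basis of the Jacobian ideal J(f) in C{x,y} is {y^8, x + 2*y}; counting standard monomials gives mu = 8. Corank 1: A-series; mu = 8 gives A_8.

Type A_{8}, Milnor number mu = 8.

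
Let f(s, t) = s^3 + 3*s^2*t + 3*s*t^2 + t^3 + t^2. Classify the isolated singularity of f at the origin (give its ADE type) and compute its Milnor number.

The Hessian of f at 0 has rank 1. Corank 1: A-series; mu = 2 gives A_2.

Type A_{2}, Milnor number mu = 2.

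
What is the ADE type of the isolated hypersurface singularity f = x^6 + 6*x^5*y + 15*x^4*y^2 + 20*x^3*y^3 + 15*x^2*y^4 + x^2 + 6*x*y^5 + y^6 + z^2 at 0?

A_{5}

The Hessian of f at 0 has rank 2. Corank 1: A-series; mu = 5 gives A_5.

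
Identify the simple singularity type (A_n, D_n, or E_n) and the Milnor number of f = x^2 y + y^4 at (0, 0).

Type D5, Milnor number mu = 5.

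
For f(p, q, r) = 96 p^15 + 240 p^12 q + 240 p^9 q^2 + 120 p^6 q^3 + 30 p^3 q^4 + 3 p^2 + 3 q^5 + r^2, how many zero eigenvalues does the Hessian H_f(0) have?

1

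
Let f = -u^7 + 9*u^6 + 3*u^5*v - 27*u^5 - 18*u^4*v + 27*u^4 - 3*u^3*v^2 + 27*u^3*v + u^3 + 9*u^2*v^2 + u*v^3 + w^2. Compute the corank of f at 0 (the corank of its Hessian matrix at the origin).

2

Hessian at 0 has rank 1.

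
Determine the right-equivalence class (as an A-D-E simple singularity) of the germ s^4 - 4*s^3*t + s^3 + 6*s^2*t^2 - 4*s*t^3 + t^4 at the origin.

E_6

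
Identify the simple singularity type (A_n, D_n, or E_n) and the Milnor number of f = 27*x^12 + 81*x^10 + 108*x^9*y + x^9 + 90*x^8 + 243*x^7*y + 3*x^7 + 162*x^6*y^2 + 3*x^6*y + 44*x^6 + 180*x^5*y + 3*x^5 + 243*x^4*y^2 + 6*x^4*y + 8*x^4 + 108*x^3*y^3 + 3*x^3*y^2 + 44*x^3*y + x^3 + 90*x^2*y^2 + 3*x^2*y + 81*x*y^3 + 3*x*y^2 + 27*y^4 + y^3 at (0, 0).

Type E_{7}, Milnor number mu = 7.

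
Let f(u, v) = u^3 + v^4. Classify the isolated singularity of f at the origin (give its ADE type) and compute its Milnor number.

The Hessian of f at 0 has rank 0. Corank 2; j^3 = u^3 is a perfect cube, so E-series; the 4-jet and mu = 6 give E_6.

Type E_{6}, Milnor number mu = 6.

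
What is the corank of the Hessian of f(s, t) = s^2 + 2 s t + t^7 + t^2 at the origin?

Hessian at 0 has rank 1.

1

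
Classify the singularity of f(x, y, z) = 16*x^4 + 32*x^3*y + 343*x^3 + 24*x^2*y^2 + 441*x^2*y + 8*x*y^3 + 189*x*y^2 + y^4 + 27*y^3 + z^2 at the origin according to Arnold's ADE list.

E6

The Hessian of f at 0 is [[0, 0, 0], [0, 0, 0], [0, 0, 2]] with rank 1, so corank 2. A Groebner basis of the Jacobian ideal J(f) in C{x,y,z} is {y^4, x*y^2 + 19*y^3/42, x^2 + 6*x*y/7 + 9*y^2/49, z}; counting standard monomials gives mu = 6. Corank 2; j^3 = (7*x + 3*y)^3 is a perfect cube, so E-series; the 4-jet and mu = 6 give E_6.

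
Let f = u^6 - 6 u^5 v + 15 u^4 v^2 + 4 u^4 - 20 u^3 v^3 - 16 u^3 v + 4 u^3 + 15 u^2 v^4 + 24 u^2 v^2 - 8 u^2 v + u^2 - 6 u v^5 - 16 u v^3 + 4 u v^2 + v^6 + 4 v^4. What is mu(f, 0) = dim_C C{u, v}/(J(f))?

The Hessian of f at 0 has rank 1. Corank 1: A-series; mu = 5 gives A_5.

5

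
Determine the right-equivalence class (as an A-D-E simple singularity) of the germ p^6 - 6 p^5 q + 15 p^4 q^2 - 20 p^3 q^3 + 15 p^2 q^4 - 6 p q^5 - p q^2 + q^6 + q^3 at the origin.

D_{7}

The Hessian of f at 0 has rank 0. Corank 2; j^3 = -q^2*(p - q) has shape L^2 M (L != M), so D-series; mu = 7 gives D_7.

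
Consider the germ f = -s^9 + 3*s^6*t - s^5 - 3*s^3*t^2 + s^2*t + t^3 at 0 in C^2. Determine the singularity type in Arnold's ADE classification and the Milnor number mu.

Type D4, Milnor number mu = 4.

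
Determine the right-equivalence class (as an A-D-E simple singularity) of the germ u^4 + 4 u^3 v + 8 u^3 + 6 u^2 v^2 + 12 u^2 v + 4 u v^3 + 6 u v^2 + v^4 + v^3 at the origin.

E_{6}

The Hessian of f at 0 has rank 0. Corank 2; j^3 = (2*u + v)^3 is a perfect cube, so E-series; the 4-jet and mu = 6 give E_6.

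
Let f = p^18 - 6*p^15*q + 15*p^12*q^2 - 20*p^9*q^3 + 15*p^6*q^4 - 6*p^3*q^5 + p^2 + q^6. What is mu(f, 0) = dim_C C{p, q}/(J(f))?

5

The Hessian of f at 0 has rank 1. Corank 1: A-series; mu = 5 gives A_5.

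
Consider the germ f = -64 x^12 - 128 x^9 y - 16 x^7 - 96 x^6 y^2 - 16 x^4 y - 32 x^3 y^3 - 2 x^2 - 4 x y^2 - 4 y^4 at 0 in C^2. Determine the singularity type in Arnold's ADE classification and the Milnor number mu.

The Hessian of f at 0 has rank 1. Corank 1: A-series; mu = 3 gives A_3.

Type A3, Milnor number mu = 3.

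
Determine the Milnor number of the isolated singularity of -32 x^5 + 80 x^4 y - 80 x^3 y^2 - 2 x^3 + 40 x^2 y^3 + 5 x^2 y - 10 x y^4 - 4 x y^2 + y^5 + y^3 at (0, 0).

The Hessian of f at 0 has rank 0. Corank 2; j^3 = -(x - y)^2*(2*x - y) has shape L^2 M (L != M), so D-series; mu = 6 gives D_6.

6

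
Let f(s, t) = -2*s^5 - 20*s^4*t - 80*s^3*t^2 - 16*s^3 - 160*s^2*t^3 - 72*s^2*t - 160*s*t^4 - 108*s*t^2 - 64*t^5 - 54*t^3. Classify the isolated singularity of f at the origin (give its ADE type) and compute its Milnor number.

The Hessian of f at 0 has rank 0. Corank 2; j^3 = -2*(2*s + 3*t)^3 is a perfect cube, so E-series; the 5-jet and mu = 8 give E_8.

Type E_8, Milnor number mu = 8.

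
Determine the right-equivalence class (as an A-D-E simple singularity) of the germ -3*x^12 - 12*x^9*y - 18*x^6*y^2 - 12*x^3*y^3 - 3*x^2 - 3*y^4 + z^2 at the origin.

The Hessian of f at 0 has rank 2. Corank 1: A-series; mu = 3 gives A_3.

A3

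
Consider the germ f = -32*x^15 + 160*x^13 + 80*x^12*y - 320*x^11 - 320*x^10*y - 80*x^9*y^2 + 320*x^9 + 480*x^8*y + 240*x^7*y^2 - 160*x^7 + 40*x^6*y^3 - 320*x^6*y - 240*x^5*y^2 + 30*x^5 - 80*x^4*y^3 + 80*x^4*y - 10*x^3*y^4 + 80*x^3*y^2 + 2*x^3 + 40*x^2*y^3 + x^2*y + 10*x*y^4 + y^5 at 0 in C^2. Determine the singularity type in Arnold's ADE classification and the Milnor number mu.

Type D_{6}, Milnor number mu = 6.

The Hessian of f at 0 is [[0, 0], [0, 0]] with rank 0, so corank 2. A Groebner basis of the Jacobian ideal J(f) in C{x,y} is {-x*y/10 + y^4, x*y^2, x^2 + x*y/2}; counting standard monomials gives mu = 6. Corank 2; j^3 = x^2*(2*x + y) has shape L^2 M (L != M), so D-series; mu = 6 gives D_6.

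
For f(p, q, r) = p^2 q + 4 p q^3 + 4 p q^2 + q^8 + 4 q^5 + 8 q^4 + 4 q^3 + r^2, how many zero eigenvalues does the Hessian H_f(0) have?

Hessian at 0 has rank 1.

2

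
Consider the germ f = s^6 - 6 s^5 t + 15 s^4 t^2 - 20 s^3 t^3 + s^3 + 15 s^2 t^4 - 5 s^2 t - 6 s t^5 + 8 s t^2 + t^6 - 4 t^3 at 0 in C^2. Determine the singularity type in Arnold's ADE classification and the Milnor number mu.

The Hessian of f at 0 has rank 0. Corank 2; j^3 = (s - 2*t)^2*(s - t) has shape L^2 M (L != M), so D-series; mu = 7 gives D_7.

Type D7, Milnor number mu = 7.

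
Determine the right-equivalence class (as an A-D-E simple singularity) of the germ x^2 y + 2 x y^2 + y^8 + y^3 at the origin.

The Hessian of f at 0 has rank 0. Corank 2; j^3 = y*(x + y)^2 has shape L^2 M (L != M), so D-series; mu = 9 gives D_9.

D9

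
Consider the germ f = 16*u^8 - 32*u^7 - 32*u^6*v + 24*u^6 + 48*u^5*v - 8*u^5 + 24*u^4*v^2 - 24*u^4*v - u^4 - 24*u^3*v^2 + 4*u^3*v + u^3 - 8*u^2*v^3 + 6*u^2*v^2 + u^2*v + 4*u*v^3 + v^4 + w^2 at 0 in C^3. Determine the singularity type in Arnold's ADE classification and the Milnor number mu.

Type D_5, Milnor number mu = 5.

The Hessian of f at 0 is [[0, 0, 0], [0, 0, 0], [0, 0, 2]] with rank 1, so corank 2. A Groebner basis of the Jacobian ideal J(f) in C{u,v,w} is {u*v^2, -u*v/4 + v^3, u^2 + u*v, w}; counting standard monomials gives mu = 5. Corank 2; j^3 = u^2*(u + v) has shape L^2 M (L != M), so D-series; mu = 5 gives D_5.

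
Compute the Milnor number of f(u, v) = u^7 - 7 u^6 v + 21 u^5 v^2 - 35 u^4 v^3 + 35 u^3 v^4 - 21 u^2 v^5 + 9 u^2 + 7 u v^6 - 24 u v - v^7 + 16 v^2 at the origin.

The Hessian of f at 0 has rank 1. Corank 1: A-series; mu = 6 gives A_6.

6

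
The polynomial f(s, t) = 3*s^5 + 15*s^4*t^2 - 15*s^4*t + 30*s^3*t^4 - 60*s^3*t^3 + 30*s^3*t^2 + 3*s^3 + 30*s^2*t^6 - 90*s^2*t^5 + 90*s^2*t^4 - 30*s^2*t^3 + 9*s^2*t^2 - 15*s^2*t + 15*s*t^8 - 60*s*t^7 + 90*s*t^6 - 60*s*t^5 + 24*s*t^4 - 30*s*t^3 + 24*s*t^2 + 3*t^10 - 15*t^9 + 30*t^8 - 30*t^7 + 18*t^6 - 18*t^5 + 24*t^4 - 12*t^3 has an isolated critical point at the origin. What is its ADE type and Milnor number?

Type D_{6}, Milnor number mu = 6.

The Hessian of f at 0 is [[0, 0], [0, 0]] with rank 0, so corank 2. A Groebner basis of the Jacobian ideal J(f) in C{s,t} is {s^3 + 7*s^2 - 20*s*t + 12*t^2, s^2*t + 4*s^2 - 12*s*t + 8*t^2, 9*s^2/4 + s*t^2 - 7*s*t + 5*t^2, 5*s^2/4 - 4*s*t + t^3 + 3*t^2}; counting standard monomials gives mu = 6. Corank 2; j^3 = 3*(s - 2*t)^2*(s - t) has shape L^2 M (L != M), so D-series; mu = 6 gives D_6.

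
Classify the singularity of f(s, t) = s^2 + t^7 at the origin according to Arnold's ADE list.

A_6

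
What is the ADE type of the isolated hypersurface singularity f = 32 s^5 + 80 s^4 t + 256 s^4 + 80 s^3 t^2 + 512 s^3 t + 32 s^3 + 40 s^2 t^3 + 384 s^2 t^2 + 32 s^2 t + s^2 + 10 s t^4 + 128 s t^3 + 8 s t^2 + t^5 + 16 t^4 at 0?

The Hessian of f at 0 is [[2, 0], [0, 0]] with rank 1, so corank 1. A Groebner basis of the Jacobian ideal J(f) in C{s,t} is {-s/64 + t^3 - t^2/16, s^2, s*t + s/16 + t^2/4}; counting standard monomials gives mu = 4. Corank 1: A-series; mu = 4 gives A_4.

A4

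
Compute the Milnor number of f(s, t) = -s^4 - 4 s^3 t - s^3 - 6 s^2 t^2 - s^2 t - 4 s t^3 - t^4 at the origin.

The Hessian of f at 0 is [[0, 0], [0, 0]] with rank 0, so corank 2. A Groebner basis of the Jacobian ideal J(f) in C{s,t} is {s*t^2, -s*t/4 + t^3, s^2 + s*t}; counting standard monomials gives mu = 5. Corank 2; j^3 = -s^2*(s + t) has shape L^2 M (L != M), so D-series; mu = 5 gives D_5.

5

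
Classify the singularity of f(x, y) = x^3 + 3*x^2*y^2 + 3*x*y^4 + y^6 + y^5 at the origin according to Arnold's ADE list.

E_{8}

The Hessian of f at 0 has rank 0. Corank 2; j^3 = x^3 is a perfect cube, so E-series; the 5-jet and mu = 8 give E_8.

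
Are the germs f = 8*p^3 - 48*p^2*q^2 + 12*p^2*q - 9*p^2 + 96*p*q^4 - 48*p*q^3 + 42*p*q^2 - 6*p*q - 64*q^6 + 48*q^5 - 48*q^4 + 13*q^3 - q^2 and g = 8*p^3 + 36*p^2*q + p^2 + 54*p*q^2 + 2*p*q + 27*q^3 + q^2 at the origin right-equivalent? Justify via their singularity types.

Yes.

The Hessian of f at 0 has rank 1. Corank 1: A-series; mu = 2 gives A_2. The Hessian of g at 0 has rank 1. Corank 1: A-series; mu = 2 gives A_2. Both have type A_2, hence right-equivalent.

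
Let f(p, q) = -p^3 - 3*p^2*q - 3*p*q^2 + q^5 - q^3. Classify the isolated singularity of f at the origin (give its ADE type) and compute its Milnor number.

The Hessian of f at 0 is [[0, 0], [0, 0]] with rank 0, so corank 2. A Groebner basis of the Jacobian ideal J(f) in C{p,q} is {q^4, p^2 + 2*p*q + q^2}; counting standard monomials gives mu = 8. Corank 2; j^3 = -(p + q)^3 is a perfect cube, so E-series; the 5-jet and mu = 8 give E_8.

Type E8, Milnor number mu = 8.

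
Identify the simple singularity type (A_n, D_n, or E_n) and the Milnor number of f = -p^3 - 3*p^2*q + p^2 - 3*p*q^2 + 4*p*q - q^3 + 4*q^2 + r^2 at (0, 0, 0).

Type A2, Milnor number mu = 2.

The Hessian of f at 0 has rank 2. Corank 1: A-series; mu = 2 gives A_2.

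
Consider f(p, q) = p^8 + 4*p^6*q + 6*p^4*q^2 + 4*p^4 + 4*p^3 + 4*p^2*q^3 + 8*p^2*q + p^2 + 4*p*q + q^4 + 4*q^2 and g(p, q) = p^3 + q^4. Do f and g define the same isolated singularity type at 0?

No.

The Hessian of f at 0 has rank 1. Corank 1: A-series; mu = 3 gives A_3. The Hessian of g at 0 has rank 0. Corank 2; j^3 = p^3 is a perfect cube, so E-series; the 4-jet and mu = 6 give E_6. f is A_3 but g is E_6, hence not right-equivalent.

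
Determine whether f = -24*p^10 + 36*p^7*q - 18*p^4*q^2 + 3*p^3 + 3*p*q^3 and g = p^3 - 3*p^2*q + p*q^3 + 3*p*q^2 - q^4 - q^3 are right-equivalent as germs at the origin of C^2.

The Hessian of f at 0 has rank 0. Corank 2; j^3 = 3*p^3 is a perfect cube, so E-series; the 4-jet and mu = 7 give E_7. The Hessian of g at 0 has rank 0. Corank 2; j^3 = (p - q)^3 is a perfect cube, so E-series; the 4-jet and mu = 7 give E_7. Both have type E_7, hence right-equivalent.

Yes.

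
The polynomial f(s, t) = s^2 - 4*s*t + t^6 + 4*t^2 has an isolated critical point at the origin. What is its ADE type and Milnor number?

The Hessian of f at 0 is [[2, -4], [-4, 8]] with rank 1, so corank 1. A Groebner basis of the Jacobian ideal J(f) in C{s,t} is {t^5, s - 2*t}; counting standard monomials gives mu = 5. Corank 1: A-series; mu = 5 gives A_5.

Type A5, Milnor number mu = 5.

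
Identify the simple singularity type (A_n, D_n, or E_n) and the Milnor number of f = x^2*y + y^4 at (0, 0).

The Hessian of f at 0 has rank 0. Corank 2; j^3 = x^2*y has shape L^2 M (L != M), so D-series; mu = 5 gives D_5.

Type D5, Milnor number mu = 5.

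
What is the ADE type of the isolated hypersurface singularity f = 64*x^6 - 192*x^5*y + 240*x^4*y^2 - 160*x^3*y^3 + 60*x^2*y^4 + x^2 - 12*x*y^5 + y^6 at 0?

A_5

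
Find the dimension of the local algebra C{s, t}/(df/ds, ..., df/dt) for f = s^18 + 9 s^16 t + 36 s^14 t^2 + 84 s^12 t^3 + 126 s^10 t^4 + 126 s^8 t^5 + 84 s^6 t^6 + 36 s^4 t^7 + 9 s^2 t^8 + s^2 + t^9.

The Hessian of f at 0 has rank 1. Corank 1: A-series; mu = 8 gives A_8.

8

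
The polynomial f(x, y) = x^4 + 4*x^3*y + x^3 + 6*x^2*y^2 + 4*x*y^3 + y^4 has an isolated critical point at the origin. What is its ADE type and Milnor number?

The Hessian of f at 0 has rank 0. Corank 2; j^3 = x^3 is a perfect cube, so E-series; the 4-jet and mu = 6 give E_6.

Type E_6, Milnor number mu = 6.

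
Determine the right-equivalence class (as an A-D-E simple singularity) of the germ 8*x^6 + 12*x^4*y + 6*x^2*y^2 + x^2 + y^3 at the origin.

The Hessian of f at 0 has rank 1. Corank 1: A-series; mu = 2 gives A_2.

A_2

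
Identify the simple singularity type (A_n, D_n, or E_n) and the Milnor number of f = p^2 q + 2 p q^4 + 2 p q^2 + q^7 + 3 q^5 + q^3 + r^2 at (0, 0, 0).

The Hessian of f at 0 is [[0, 0, 0], [0, 0, 0], [0, 0, 2]] with rank 1, so corank 2. A Groebner basis of the Jacobian ideal J(f) in C{p,q,r} is {p*q + q^4 + q^2, p*q^2 + q^3, p^2 - 3*p*q - 4*q^2, r}; counting standard monomials gives mu = 6. Corank 2; j^3 = q*(p + q)^2 has shape L^2 M (L != M), so D-series; mu = 6 gives D_6.

Type D_{6}, Milnor number mu = 6.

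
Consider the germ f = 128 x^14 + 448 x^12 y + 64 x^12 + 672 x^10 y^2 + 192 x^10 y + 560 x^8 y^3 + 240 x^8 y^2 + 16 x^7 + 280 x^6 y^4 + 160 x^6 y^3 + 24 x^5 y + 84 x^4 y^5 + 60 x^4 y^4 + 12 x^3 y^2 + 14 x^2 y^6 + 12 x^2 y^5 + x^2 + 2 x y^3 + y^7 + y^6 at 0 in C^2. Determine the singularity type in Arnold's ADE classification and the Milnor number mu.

The Hessian of f at 0 has rank 1. Corank 1: A-series; mu = 6 gives A_6.

Type A6, Milnor number mu = 6.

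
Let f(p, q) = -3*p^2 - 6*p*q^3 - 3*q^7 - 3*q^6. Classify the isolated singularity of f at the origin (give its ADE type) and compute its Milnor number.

The Hessian of f at 0 has rank 1. Corank 1: A-series; mu = 6 gives A_6.

Type A_6, Milnor number mu = 6.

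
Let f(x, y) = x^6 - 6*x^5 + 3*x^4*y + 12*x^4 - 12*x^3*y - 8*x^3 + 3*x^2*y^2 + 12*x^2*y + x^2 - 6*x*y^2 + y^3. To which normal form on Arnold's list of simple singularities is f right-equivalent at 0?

A_2

The Hessian of f at 0 has rank 1. Corank 1: A-series; mu = 2 gives A_2.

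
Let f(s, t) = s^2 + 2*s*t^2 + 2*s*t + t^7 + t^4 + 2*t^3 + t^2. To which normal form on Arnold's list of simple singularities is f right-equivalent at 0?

The Hessian of f at 0 is [[2, 2], [2, 2]] with rank 1, so corank 1. A Groebner basis of the Jacobian ideal J(f) in C{s,t} is {s^3 + 3*s^2*t - 3*s^2 - 4*s*t + s + t, s + t^2 + t}; counting standard monomials gives mu = 6. Corank 1: A-series; mu = 6 gives A_6.

A_6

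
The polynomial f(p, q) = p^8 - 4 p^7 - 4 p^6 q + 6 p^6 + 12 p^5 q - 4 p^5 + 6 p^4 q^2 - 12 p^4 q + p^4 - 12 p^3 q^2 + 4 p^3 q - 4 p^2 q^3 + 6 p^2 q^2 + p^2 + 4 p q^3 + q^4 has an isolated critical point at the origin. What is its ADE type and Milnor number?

The Hessian of f at 0 is [[2, 0], [0, 0]] with rank 1, so corank 1. A Groebner basis of the Jacobian ideal J(f) in C{p,q} is {q^3, p}; counting standard monomials gives mu = 3. Corank 1: A-series; mu = 3 gives A_3.

Type A_{3}, Milnor number mu = 3.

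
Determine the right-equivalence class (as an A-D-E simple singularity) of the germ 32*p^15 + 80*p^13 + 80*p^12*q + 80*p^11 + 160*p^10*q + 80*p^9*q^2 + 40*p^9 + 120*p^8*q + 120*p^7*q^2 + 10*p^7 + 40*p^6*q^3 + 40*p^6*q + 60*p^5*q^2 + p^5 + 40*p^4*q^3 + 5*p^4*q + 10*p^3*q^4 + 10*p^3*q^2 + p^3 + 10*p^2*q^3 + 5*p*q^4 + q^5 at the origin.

E_{8}

The Hessian of f at 0 has rank 0. Corank 2; j^3 = p^3 is a perfect cube, so E-series; the 5-jet and mu = 8 give E_8.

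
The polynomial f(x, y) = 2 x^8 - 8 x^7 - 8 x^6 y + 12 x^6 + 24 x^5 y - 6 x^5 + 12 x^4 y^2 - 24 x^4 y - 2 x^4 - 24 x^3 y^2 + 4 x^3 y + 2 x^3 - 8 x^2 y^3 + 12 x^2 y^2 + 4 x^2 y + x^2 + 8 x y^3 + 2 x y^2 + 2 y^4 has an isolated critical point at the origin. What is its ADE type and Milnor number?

Type A_{3}, Milnor number mu = 3.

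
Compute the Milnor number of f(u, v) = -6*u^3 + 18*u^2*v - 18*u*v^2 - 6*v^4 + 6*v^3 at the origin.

6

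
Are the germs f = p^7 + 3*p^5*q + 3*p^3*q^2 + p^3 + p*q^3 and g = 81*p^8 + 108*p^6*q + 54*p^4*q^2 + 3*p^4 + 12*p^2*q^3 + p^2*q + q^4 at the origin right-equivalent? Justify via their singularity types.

The Hessian of f at 0 has rank 0. Corank 2; j^3 = p^3 is a perfect cube, so E-series; the 4-jet and mu = 7 give E_7. The Hessian of g at 0 has rank 0. Corank 2; j^3 = p^2*q has shape L^2 M (L != M), so D-series; mu = 5 gives D_5. f is E_7 but g is D_5, hence not right-equivalent.

No.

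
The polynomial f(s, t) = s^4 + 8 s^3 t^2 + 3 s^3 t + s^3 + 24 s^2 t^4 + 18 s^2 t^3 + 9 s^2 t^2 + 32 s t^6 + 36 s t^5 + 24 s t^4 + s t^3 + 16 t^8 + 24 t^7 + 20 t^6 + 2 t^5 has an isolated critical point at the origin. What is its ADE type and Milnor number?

The Hessian of f at 0 is [[0, 0], [0, 0]] with rank 0, so corank 2. A Groebner basis of the Jacobian ideal J(f) in C{s,t} is {-s^2 + t^4 - t^3/3, s^3, s^2*t + s^2/3 + t^3/9, 4*s^2/3 + s*t^2 + 4*t^3/9}; counting standard monomials gives mu = 7. Corank 2; j^3 = s^3 is a perfect cube, so E-series; the 4-jet and mu = 7 give E_7.

Type E_{7}, Milnor number mu = 7.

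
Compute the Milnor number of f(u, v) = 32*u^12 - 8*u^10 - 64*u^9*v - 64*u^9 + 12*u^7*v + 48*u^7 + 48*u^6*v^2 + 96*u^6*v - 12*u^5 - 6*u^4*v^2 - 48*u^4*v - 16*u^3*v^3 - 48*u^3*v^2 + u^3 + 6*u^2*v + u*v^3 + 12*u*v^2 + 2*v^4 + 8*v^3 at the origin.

The Hessian of f at 0 is [[0, 0], [0, 0]] with rank 0, so corank 2. A Groebner basis of the Jacobian ideal J(f) in C{u,v} is {u^3 + 6*u^2*v + 48*u^2 + 192*u*v + 192*v^2, -6*u^2 + u*v^2 - 24*u*v - 24*v^2, 3*u^2 + 12*u*v + v^3 + 12*v^2}; counting standard monomials gives mu = 7. Corank 2; j^3 = (u + 2*v)^3 is a perfect cube, so E-series; the 4-jet and mu = 7 give E_7.

7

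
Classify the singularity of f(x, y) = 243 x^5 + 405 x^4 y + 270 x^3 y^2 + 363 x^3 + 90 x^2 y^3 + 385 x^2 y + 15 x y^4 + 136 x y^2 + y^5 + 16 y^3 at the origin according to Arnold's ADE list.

D_{6}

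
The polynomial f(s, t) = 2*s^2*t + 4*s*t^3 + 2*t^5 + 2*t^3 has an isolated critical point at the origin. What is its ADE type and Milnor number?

The Hessian of f at 0 has rank 0. Corank 2; j^3 = 2*t*(s^2 + t^2) splits into three distinct lines over C (the quadratic factor has nonzero discriminant), so D_4.

Type D_4, Milnor number mu = 4.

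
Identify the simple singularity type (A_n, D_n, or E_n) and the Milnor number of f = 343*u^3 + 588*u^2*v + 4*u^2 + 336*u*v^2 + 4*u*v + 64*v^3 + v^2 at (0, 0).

Type A_2, Milnor number mu = 2.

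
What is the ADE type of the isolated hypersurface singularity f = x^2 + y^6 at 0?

A_{5}

The Hessian of f at 0 is [[2, 0], [0, 0]] with rank 1, so corank 1. A Groebner basis of the Jacobian ideal J(f) in C{x,y} is {y^5, x}; counting standard monomials gives mu = 5. Corank 1: A-series; mu = 5 gives A_5.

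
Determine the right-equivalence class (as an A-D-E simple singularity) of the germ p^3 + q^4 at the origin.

E_6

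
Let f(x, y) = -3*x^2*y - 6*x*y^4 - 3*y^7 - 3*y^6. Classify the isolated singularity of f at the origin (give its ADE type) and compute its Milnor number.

The Hessian of f at 0 is [[0, 0], [0, 0]] with rank 0, so corank 2. A Groebner basis of the Jacobian ideal J(f) in C{x,y} is {x*y + y^4, x^3, x^2*y, -x^2/6 + x*y^2}; counting standard monomials gives mu = 7. Corank 2; j^3 = -3*x^2*y has shape L^2 M (L != M), so D-series; mu = 7 gives D_7.

Type D_7, Milnor number mu = 7.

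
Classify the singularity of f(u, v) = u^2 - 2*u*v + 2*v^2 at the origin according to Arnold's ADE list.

A_{1}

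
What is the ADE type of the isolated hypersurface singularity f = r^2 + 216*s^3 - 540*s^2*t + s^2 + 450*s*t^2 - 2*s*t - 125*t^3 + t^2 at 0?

A_{2}

The Hessian of f at 0 is [[2, -2, 0], [-2, 2, 0], [0, 0, 2]] with rank 2, so corank 1. A Groebner basis of the Jacobian ideal J(f) in C{s,t,r} is {t^2, s - t, r}; counting standard monomials gives mu = 2. Corank 1: A-series; mu = 2 gives A_2.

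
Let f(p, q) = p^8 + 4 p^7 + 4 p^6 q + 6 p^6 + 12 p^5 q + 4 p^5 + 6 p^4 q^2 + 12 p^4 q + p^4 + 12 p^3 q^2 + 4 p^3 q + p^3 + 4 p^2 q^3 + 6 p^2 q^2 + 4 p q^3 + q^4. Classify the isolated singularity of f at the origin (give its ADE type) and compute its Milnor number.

Type E6, Milnor number mu = 6.

The Hessian of f at 0 has rank 0. Corank 2; j^3 = p^3 is a perfect cube, so E-series; the 4-jet and mu = 6 give E_6.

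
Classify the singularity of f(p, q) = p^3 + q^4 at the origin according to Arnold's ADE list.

The Hessian of f at 0 has rank 0. Corank 2; j^3 = p^3 is a perfect cube, so E-series; the 4-jet and mu = 6 give E_6.

E6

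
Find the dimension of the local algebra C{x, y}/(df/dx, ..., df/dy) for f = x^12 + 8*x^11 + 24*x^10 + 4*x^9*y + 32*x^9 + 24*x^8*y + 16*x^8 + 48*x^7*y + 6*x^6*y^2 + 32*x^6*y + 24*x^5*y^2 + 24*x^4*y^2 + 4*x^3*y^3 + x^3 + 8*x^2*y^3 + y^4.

6

The Hessian of f at 0 is [[0, 0], [0, 0]] with rank 0, so corank 2. A Groebner basis of the Jacobian ideal J(f) in C{x,y} is {y^3, x^2}; counting standard monomials gives mu = 6. Corank 2; j^3 = x^3 is a perfect cube, so E-series; the 4-jet and mu = 6 give E_6.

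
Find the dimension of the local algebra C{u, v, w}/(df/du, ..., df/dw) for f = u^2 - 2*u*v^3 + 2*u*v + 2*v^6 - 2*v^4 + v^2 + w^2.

The Hessian of f at 0 has rank 2. Corank 1: A-series; mu = 5 gives A_5.

5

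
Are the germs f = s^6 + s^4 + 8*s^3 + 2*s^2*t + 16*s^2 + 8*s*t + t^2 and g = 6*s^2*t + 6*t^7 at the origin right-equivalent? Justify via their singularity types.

The Hessian of f at 0 is [[32, 8], [8, 2]] with rank 1, so corank 1. A Groebner basis of the Jacobian ideal J(f) in C{s,t} is {s*t^2 - 48*s*t + 256*s - 8*t^2 + 64*t, 320*s*t - 2048*s + t^3 + 48*t^2 - 512*t, s^2 + 4*s + t}; counting standard monomials gives mu = 5. Corank 1: A-series; mu = 5 gives A_5. The Hessian of g at 0 is [[0, 0], [0, 0]] with rank 0, so corank 2. A Groebner basis of the Jacobian ideal J(g) in C{s,t} is {s^2/7 + t^6, s^3, s*t}; counting standard monomials gives mu = 8. Corank 2; j^3 = 6*s^2*t has shape L^2 M (L != M), so D-series; mu = 8 gives D_8. f is A_5 but g is D_8, hence not right-equivalent.

No.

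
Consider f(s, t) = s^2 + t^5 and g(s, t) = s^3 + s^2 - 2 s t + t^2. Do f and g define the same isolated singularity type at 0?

No.

The Hessian of f at 0 is [[2, 0], [0, 0]] with rank 1, so corank 1. A Groebner basis of the Jacobian ideal J(f) in C{s,t} is {t^4, s}; counting standard monomials gives mu = 4. Corank 1: A-series; mu = 4 gives A_4. The Hessian of g at 0 is [[2, -2], [-2, 2]] with rank 1, so corank 1. A Groebner basis of the Jacobian ideal J(g) in C{s,t} is {t^2, s - t}; counting standard monomials gives mu = 2. Corank 1: A-series; mu = 2 gives A_2. f is A_4 but g is A_2, hence not right-equivalent.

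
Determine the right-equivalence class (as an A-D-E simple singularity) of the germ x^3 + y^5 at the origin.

E_8

The Hessian of f at 0 has rank 0. Corank 2; j^3 = x^3 is a perfect cube, so E-series; the 5-jet and mu = 8 give E_8.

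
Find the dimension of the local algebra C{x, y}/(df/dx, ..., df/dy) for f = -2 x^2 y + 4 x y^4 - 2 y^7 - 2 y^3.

4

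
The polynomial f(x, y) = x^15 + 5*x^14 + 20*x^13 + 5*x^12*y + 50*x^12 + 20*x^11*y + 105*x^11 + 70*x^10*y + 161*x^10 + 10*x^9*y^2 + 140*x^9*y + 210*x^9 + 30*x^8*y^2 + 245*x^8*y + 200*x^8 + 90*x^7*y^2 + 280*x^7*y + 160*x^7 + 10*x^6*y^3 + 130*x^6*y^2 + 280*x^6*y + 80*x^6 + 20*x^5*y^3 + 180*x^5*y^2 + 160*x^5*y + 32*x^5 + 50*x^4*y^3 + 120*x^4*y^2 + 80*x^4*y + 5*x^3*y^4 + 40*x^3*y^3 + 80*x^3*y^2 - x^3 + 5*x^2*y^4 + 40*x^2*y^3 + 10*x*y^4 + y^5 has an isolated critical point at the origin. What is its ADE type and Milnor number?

Type E_{8}, Milnor number mu = 8.

The Hessian of f at 0 has rank 0. Corank 2; j^3 = -x^3 is a perfect cube, so E-series; the 5-jet and mu = 8 give E_8.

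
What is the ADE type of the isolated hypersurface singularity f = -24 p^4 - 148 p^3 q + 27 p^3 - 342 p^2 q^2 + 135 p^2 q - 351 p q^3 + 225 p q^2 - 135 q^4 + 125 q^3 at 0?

E_{7}

The Hessian of f at 0 is [[0, 0], [0, 0]] with rank 0, so corank 2. A Groebner basis of the Jacobian ideal J(f) in C{p,q} is {19683*p^2/4 + 32805*p*q/2 + q^4 + 27*q^3/4 + 54675*q^2/4, p^3 - 2565*p^2/4 - 4275*p*q/2 + 15*q^3/4 - 7125*q^2/4, p^2*q + 1053*p^2/4 + 1755*p*q/2 - 29*q^3/12 + 2925*q^2/4, -81*p^2 + p*q^2 - 270*p*q + 14*q^3/9 - 225*q^2}; counting standard monomials gives mu = 7. Corank 2; j^3 = (3*p + 5*q)^3 is a perfect cube, so E-series; the 4-jet and mu = 7 give E_7.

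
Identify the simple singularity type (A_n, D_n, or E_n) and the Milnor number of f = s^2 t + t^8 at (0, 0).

The Hessian of f at 0 has rank 0. Corank 2; j^3 = s^2*t has shape L^2 M (L != M), so D-series; mu = 9 gives D_9.

Type D_9, Milnor number mu = 9.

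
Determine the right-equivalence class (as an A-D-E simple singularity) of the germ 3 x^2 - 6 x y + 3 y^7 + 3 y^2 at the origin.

A_{6}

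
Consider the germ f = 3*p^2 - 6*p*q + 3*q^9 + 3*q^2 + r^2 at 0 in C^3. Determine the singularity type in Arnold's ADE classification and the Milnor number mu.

Type A_{8}, Milnor number mu = 8.

The Hessian of f at 0 has rank 2. Corank 1: A-series; mu = 8 gives A_8.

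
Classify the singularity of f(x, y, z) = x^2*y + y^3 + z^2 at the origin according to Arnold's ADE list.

D_4

The Hessian of f at 0 is [[0, 0, 0], [0, 0, 0], [0, 0, 2]] with rank 1, so corank 2. A Groebner basis of the Jacobian ideal J(f) in C{x,y,z} is {y^3, x^2 + 3*y^2, x*y, z}; counting standard monomials gives mu = 4. Corank 2; j^3 = y*(x^2 + y^2) splits into three distinct lines over C (the quadratic factor has nonzero discriminant), so D_4.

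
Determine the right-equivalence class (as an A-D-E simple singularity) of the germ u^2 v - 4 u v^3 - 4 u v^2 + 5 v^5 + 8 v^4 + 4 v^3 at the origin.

D6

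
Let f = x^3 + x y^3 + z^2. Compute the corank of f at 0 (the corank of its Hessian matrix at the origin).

Hessian at 0 has rank 1.

2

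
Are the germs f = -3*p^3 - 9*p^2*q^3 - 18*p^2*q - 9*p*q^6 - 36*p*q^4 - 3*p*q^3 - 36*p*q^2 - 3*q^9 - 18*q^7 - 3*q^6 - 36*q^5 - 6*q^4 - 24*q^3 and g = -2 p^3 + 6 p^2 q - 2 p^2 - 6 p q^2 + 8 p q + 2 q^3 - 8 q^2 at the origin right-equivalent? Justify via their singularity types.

No.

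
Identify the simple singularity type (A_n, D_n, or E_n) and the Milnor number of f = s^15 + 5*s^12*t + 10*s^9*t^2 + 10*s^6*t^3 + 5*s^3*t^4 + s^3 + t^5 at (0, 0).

Type E_{8}, Milnor number mu = 8.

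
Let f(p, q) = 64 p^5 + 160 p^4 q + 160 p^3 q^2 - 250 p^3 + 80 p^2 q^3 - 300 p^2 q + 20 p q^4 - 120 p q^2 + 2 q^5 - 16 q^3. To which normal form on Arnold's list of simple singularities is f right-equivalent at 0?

E_{8}

The Hessian of f at 0 is [[0, 0], [0, 0]] with rank 0, so corank 2. A Groebner basis of the Jacobian ideal J(f) in C{p,q} is {q^5, p*q^3 + 17*q^4/40, p^2 + 4*p*q/5 + 4*q^2/25}; counting standard monomials gives mu = 8. Corank 2; j^3 = -2*(5*p + 2*q)^3 is a perfect cube, so E-series; the 5-jet and mu = 8 give E_8.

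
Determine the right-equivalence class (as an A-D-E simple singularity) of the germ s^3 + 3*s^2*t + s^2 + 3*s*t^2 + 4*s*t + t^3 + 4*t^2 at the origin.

The Hessian of f at 0 is [[2, 4], [4, 8]] with rank 1, so corank 1. A Groebner basis of the Jacobian ideal J(f) in C{s,t} is {t^2, s + 2*t}; counting standard monomials gives mu = 2. Corank 1: A-series; mu = 2 gives A_2.

A_{2}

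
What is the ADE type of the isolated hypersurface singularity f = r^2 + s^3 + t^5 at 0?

The Hessian of f at 0 has rank 1. Corank 2; j^3 = s^3 is a perfect cube, so E-series; the 5-jet and mu = 8 give E_8.

E_8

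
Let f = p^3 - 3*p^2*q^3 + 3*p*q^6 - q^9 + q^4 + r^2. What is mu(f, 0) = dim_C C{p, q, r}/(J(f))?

6

The Hessian of f at 0 has rank 1. Corank 2; j^3 = p^3 is a perfect cube, so E-series; the 4-jet and mu = 6 give E_6.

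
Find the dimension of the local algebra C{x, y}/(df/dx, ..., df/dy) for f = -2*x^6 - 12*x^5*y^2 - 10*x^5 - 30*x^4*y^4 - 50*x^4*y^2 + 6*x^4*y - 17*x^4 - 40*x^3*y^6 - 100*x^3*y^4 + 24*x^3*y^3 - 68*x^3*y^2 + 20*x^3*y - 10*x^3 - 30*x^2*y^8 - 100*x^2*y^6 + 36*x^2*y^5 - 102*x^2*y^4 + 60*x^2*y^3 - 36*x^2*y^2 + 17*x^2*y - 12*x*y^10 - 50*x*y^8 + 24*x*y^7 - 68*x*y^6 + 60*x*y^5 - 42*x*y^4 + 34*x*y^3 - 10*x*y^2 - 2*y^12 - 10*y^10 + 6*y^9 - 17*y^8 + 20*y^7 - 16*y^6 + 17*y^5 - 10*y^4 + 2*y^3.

4

The Hessian of f at 0 is [[0, 0], [0, 0]] with rank 0, so corank 2. A Groebner basis of the Jacobian ideal J(f) in C{x,y} is {y^3, x^2 - 2*y^2/11, x*y - 5*y^2/11}; counting standard monomials gives mu = 4. Corank 2; j^3 = -(2*x - y)*(5*x^2 - 6*x*y + 2*y^2) splits into three distinct lines over C (the quadratic factor has nonzero discriminant), so D_4.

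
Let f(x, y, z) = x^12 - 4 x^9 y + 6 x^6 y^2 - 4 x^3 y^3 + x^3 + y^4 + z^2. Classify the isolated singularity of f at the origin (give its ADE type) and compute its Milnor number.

Type E_{6}, Milnor number mu = 6.

The Hessian of f at 0 is [[0, 0, 0], [0, 0, 0], [0, 0, 2]] with rank 1, so corank 2. A Groebner basis of the Jacobian ideal J(f) in C{x,y,z} is {y^3, x^2, z}; counting standard monomials gives mu = 6. Corank 2; j^3 = x^3 is a perfect cube, so E-series; the 4-jet and mu = 6 give E_6.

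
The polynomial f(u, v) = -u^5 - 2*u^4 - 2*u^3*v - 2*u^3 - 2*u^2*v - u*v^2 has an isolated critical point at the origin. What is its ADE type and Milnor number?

The Hessian of f at 0 has rank 0. Corank 2; j^3 = -u*(2*u^2 + 2*u*v + v^2) splits into three distinct lines over C (the quadratic factor has nonzero discriminant), so D_4.

Type D_4, Milnor number mu = 4.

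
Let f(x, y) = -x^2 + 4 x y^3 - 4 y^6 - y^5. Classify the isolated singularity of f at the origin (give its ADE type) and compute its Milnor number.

Type A4, Milnor number mu = 4.

The Hessian of f at 0 has rank 1. Corank 1: A-series; mu = 4 gives A_4.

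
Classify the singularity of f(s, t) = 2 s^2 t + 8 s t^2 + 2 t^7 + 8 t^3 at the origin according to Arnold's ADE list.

D_{8}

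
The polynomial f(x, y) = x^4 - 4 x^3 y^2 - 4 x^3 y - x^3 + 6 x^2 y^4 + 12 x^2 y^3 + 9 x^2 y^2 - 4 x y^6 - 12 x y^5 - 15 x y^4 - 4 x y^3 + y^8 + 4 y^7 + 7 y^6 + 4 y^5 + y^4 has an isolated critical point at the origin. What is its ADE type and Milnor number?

Type E6, Milnor number mu = 6.

The Hessian of f at 0 has rank 0. Corank 2; j^3 = -x^3 is a perfect cube, so E-series; the 4-jet and mu = 6 give E_6.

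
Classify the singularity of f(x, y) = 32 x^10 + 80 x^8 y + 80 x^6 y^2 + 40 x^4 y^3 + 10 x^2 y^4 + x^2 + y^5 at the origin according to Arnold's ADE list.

A_4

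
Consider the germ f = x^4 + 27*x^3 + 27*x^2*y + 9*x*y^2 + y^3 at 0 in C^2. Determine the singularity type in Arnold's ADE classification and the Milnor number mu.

The Hessian of f at 0 is [[0, 0], [0, 0]] with rank 0, so corank 2. A Groebner basis of the Jacobian ideal J(f) in C{x,y} is {y^4, x*y^2 + 2*y^3/9, x^2 + 2*x*y/3 + y^2/9}; counting standard monomials gives mu = 6. Corank 2; j^3 = (3*x + y)^3 is a perfect cube, so E-series; the 4-jet and mu = 6 give E_6.

Type E6, Milnor number mu = 6.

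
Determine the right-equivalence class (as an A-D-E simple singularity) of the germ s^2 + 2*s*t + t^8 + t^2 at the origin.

The Hessian of f at 0 has rank 1. Corank 1: A-series; mu = 7 gives A_7.

A_{7}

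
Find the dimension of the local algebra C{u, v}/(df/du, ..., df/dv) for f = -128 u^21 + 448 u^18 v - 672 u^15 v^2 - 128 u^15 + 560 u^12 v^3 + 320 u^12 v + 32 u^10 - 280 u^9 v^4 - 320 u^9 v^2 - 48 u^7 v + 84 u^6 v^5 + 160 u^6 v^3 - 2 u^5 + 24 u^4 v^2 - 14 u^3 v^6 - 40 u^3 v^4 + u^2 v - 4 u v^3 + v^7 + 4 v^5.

8

The Hessian of f at 0 has rank 0. Corank 2; j^3 = u^2*v has shape L^2 M (L != M), so D-series; mu = 8 gives D_8.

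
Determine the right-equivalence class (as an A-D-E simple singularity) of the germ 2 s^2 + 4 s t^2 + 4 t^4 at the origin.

A_{3}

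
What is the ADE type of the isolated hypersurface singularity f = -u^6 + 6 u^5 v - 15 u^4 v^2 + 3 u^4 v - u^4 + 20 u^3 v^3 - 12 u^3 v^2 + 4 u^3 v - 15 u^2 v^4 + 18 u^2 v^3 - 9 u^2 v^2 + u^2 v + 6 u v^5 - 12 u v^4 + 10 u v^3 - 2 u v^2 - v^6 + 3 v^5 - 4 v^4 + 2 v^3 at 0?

D_{4}

The Hessian of f at 0 has rank 0. Corank 2; j^3 = v*(u^2 - 2*u*v + 2*v^2) splits into three distinct lines over C (the quadratic factor has nonzero discriminant), so D_4.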